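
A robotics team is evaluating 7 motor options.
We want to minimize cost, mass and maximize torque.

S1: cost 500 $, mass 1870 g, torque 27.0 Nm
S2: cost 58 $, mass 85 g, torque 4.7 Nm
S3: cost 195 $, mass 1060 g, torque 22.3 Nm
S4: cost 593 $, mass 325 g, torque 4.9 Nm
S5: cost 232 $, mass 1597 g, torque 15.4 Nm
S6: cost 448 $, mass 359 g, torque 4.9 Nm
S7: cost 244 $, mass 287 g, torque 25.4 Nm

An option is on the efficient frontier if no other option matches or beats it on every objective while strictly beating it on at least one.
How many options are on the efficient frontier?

S1: not dominated (best torque).
S2: not dominated (best cost).
S3: not dominated.
S4: dominated by S7 (cost 244≤593, mass 287≤325, torque 25.4≥4.9).
S5: dominated by S3 (cost 195≤232, mass 1060≤1597, torque 22.3≥15.4).
S6: dominated by S7 (cost 244≤448, mass 287≤359, torque 25.4≥4.9).
S7: not dominated.
Pareto-optimal: S1, S2, S3, S7 → 4.

4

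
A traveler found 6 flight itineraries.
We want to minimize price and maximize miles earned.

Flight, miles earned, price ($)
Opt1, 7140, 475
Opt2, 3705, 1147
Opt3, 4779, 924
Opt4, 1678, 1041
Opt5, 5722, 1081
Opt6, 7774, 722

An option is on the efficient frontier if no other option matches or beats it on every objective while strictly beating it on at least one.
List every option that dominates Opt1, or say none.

Opt2: worse on miles earned (3705 vs 7140).
Opt3: worse on miles earned (4779 vs 7140).
Opt4: worse on miles earned (1678 vs 7140).
Opt5: worse on miles earned (5722 vs 7140).
Opt6: worse on price (722 vs 475).
No option dominates Opt1.

none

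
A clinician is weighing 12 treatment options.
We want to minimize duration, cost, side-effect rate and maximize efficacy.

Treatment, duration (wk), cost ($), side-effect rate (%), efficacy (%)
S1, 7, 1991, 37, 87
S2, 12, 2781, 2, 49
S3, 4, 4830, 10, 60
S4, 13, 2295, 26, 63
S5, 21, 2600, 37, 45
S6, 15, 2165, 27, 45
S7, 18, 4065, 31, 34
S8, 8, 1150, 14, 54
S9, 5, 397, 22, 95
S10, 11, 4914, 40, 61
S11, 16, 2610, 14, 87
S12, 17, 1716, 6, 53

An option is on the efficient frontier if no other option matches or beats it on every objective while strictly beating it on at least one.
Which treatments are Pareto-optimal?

S1: dominated by S9 (duration 5≤7, cost 397≤1991, side-effect rate 22≤37, efficacy 95≥87).
S2: not dominated (best side-effect rate).
S3: not dominated (best duration).
S4: dominated by S9 (duration 5≤13, cost 397≤2295, side-effect rate 22≤26, efficacy 95≥63).
S5: dominated by S1 (duration 7≤21, cost 1991≤2600, side-effect rate 37≤37, efficacy 87≥45).
S6: dominated by S8 (duration 8≤15, cost 1150≤2165, side-effect rate 14≤27, efficacy 54≥45).
S7: dominated by S2 (duration 12≤18, cost 2781≤4065, side-effect rate 2≤31, efficacy 49≥34).
S8: not dominated.
S9: not dominated (best cost).
S10: dominated by S1 (duration 7≤11, cost 1991≤4914, side-effect rate 37≤40, efficacy 87≥61).
S11: not dominated.
S12: not dominated.

S2, S3, S8, S9, S11, S12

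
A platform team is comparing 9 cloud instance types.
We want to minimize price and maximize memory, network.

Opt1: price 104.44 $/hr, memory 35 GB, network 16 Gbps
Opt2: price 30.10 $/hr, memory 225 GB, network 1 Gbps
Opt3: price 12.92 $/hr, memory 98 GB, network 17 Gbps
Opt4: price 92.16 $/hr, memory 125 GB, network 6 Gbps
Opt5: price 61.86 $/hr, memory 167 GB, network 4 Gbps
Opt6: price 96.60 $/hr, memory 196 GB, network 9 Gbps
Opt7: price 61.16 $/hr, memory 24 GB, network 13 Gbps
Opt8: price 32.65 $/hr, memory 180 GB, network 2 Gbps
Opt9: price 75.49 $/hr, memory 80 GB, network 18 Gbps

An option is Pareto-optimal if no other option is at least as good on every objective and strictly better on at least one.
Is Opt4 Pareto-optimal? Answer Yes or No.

Opt1: worse on price (104.44 vs 92.16).
Opt2: worse on network (1 vs 6).
Opt3: worse on memory (98 vs 125).
Opt5: worse on network (4 vs 6).
Opt6: worse on price (96.60 vs 92.16).
Opt7: worse on memory (24 vs 125).
Opt8: worse on network (2 vs 6).
Opt9: worse on memory (80 vs 125).
No option is at least as good as Opt4 on every objective and strictly better on one.

Yes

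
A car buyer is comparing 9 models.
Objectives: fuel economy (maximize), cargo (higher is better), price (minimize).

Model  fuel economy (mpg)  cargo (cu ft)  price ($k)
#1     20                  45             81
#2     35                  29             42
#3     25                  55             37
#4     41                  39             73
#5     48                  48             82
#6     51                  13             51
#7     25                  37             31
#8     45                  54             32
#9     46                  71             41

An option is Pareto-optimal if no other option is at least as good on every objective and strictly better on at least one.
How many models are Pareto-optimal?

6

#1: dominated by #3 (fuel economy 25≥20, cargo 55≥45, price 37≤81).
#2: dominated by #8 (fuel economy 45≥35, cargo 54≥29, price 32≤42).
#3: not dominated.
#4: dominated by #8 (fuel economy 45≥41, cargo 54≥39, price 32≤73).
#5: not dominated.
#6: not dominated (best fuel economy).
#7: not dominated (best price).
#8: not dominated.
#9: not dominated (best cargo).
Pareto-optimal: #3, #5, #6, #7, #8, #9 → 6.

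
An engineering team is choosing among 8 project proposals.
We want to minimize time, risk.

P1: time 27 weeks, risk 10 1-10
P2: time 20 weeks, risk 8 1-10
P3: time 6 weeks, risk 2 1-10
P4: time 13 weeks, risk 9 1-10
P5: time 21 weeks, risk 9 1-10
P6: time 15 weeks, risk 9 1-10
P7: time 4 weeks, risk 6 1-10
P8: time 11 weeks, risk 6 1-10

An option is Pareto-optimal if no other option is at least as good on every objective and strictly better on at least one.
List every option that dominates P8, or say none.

P3: time 6≤11, risk 2≤6 — dominates P8.
P7: time 4≤11, risk 6≤6 — dominates P8.
Others (P1, P2, P4, P5, P6) are each worse than P8 on at least one objective.

P3, P7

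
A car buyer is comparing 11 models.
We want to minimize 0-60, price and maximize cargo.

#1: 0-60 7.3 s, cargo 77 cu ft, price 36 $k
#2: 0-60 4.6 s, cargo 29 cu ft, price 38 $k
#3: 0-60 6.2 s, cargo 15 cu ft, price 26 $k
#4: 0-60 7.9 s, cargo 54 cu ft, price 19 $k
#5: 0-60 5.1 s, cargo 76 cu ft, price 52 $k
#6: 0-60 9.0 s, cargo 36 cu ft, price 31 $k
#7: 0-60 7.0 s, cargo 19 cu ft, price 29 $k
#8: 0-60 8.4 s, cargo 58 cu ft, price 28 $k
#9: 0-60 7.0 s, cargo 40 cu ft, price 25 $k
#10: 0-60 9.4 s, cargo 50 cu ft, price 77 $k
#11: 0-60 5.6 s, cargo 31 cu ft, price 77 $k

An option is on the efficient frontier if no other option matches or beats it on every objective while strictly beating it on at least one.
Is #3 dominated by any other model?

No

#1: worse on 0-60 (7.3 vs 6.2).
#2: worse on price (38 vs 26).
#4: worse on 0-60 (7.9 vs 6.2).
#5: worse on price (52 vs 26).
#6: worse on 0-60 (9.0 vs 6.2).
#7: worse on 0-60 (7.0 vs 6.2).
#8: worse on 0-60 (8.4 vs 6.2).
#9: worse on 0-60 (7.0 vs 6.2).
#10: worse on 0-60 (9.4 vs 6.2).
#11: worse on price (77 vs 26).
No option is at least as good as #3 on every objective and strictly better on one.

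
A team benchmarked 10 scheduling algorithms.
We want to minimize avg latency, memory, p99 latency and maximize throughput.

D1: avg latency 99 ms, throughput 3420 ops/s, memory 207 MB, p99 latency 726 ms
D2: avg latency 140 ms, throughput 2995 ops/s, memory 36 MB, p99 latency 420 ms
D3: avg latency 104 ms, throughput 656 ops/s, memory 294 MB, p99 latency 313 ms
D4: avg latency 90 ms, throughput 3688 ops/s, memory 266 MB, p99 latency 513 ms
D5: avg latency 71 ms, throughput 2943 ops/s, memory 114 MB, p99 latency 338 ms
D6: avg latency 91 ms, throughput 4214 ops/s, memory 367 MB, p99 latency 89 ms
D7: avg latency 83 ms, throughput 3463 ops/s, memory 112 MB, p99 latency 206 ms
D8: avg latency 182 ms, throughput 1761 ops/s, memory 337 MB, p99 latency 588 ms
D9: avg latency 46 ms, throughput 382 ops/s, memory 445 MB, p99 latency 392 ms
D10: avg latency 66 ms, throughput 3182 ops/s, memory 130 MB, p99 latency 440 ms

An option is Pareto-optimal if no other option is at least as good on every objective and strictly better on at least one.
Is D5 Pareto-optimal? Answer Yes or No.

D1: worse on avg latency (99 vs 71).
D2: worse on avg latency (140 vs 71).
D3: worse on avg latency (104 vs 71).
D4: worse on avg latency (90 vs 71).
D6: worse on avg latency (91 vs 71).
D7: worse on avg latency (83 vs 71).
D8: worse on avg latency (182 vs 71).
D9: worse on throughput (382 vs 2943).
D10: worse on memory (130 vs 114).
No option is at least as good as D5 on every objective and strictly better on one.

Yes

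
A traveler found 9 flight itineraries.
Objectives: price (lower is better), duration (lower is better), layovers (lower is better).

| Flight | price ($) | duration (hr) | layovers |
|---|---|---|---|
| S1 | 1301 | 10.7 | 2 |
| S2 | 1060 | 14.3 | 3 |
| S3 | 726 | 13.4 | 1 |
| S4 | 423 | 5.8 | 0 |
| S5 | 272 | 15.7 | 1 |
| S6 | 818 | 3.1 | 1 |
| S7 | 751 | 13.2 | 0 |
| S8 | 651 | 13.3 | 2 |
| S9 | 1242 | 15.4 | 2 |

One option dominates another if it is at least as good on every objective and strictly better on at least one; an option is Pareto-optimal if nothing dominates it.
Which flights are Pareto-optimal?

S1: dominated by S4 (price 423≤1301, duration 5.8≤10.7, layovers 0≤2).
S2: dominated by S3 (price 726≤1060, duration 13.4≤14.3, layovers 1≤3).
S3: dominated by S4 (price 423≤726, duration 5.8≤13.4, layovers 0≤1).
S4: not dominated.
S5: not dominated (best price).
S6: not dominated (best duration).
S7: dominated by S4 (price 423≤751, duration 5.8≤13.2, layovers 0≤0).
S8: dominated by S4 (price 423≤651, duration 5.8≤13.3, layovers 0≤2).
S9: dominated by S3 (price 726≤1242, duration 13.4≤15.4, layovers 1≤2).

S4, S5, S6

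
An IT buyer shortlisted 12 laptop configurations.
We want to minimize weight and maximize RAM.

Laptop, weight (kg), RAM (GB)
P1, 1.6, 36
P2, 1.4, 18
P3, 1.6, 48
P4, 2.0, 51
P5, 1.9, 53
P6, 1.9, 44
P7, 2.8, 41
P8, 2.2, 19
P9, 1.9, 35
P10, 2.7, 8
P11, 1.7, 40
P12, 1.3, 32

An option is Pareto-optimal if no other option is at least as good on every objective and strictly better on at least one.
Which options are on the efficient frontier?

P3, P5, P12

P1: dominated by P3 (weight 1.6≤1.6, RAM 48≥36).
P2: dominated by P12 (weight 1.3≤1.4, RAM 32≥18).
P3: not dominated.
P4: dominated by P5 (weight 1.9≤2.0, RAM 53≥51).
P5: not dominated (best RAM).
P6: dominated by P3 (weight 1.6≤1.9, RAM 48≥44).
P7: dominated by P3 (weight 1.6≤2.8, RAM 48≥41).
P8: dominated by P1 (weight 1.6≤2.2, RAM 36≥19).
P9: dominated by P1 (weight 1.6≤1.9, RAM 36≥35).
P10: dominated by P1 (weight 1.6≤2.7, RAM 36≥8).
P11: dominated by P3 (weight 1.6≤1.7, RAM 48≥40).
P12: not dominated (best weight).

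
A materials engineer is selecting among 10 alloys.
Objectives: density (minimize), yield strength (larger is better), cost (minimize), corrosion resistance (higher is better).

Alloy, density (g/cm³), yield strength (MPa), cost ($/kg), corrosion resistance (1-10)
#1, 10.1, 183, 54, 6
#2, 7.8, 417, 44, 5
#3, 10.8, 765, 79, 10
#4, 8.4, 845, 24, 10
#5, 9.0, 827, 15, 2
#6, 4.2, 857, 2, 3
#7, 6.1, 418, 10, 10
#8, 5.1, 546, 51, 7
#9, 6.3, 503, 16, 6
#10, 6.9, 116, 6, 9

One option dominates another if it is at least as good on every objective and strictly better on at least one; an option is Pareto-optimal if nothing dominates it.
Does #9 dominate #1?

Yes

#9 vs #1: density 6.3≤10.1, yield strength 503≥183, cost 16≤54, corrosion resistance 6≥6 — #9 is at least as good on every objective with at least one strict improvement.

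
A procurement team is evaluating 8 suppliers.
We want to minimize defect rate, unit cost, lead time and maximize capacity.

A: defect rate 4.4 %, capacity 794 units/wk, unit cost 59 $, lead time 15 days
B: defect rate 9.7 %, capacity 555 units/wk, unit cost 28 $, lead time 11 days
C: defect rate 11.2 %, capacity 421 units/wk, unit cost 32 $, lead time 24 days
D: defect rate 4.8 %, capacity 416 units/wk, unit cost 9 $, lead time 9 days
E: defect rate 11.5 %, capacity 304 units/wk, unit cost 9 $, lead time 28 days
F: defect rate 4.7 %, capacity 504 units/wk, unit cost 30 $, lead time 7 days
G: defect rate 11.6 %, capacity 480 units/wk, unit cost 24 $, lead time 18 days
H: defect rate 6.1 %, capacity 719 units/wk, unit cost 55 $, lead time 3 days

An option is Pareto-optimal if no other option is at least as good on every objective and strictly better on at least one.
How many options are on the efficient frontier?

6

A: not dominated (best defect rate).
B: not dominated.
C: dominated by B (defect rate 9.7≤11.2, capacity 555≥421, unit cost 28≤32, lead time 11≤24).
D: not dominated.
E: dominated by D (defect rate 4.8≤11.5, capacity 416≥304, unit cost 9≤9, lead time 9≤28).
F: not dominated.
G: not dominated.
H: not dominated (best lead time).
Pareto-optimal: A, B, D, F, G, H → 6.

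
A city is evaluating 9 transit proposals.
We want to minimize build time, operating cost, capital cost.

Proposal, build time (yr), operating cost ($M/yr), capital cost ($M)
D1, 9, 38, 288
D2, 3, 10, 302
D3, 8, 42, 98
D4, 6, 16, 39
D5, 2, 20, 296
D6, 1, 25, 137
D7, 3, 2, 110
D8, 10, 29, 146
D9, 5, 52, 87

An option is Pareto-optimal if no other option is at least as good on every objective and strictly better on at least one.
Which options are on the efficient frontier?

D4, D5, D6, D7, D9

D1: dominated by D4 (build time 6≤9, operating cost 16≤38, capital cost 39≤288).
D2: dominated by D7 (build time 3≤3, operating cost 2≤10, capital cost 110≤302).
D3: dominated by D4 (build time 6≤8, operating cost 16≤42, capital cost 39≤98).
D4: not dominated (best capital cost).
D5: not dominated.
D6: not dominated (best build time).
D7: not dominated (best operating cost).
D8: dominated by D4 (build time 6≤10, operating cost 16≤29, capital cost 39≤146).
D9: not dominated.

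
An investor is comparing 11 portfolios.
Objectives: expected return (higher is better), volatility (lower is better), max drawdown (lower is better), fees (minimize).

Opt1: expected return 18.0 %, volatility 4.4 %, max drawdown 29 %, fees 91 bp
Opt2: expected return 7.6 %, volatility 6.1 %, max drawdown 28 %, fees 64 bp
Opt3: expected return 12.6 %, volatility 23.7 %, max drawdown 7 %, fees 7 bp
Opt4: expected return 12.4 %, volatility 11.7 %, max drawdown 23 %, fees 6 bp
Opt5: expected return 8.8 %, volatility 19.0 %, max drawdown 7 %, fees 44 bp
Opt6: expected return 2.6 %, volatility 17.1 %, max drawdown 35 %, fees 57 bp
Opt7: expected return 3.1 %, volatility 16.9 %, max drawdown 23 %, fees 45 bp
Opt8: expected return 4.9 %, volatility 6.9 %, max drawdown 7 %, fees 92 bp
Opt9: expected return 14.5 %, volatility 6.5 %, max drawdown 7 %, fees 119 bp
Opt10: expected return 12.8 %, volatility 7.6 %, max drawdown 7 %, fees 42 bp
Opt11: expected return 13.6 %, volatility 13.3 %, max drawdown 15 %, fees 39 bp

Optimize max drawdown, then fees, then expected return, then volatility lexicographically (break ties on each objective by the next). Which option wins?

First minimize max drawdown: best is 7, kept {Opt3, Opt5, Opt8, Opt9, Opt10}.
Then minimize fees: best is 7, kept {Opt3}.

Opt3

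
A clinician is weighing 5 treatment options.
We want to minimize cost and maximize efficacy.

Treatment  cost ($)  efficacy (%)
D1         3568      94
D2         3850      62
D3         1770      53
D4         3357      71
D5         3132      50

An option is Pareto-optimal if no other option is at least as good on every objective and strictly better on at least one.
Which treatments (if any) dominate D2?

D1, D4

D1: cost 3568≤3850, efficacy 94≥62 — dominates D2.
D4: cost 3357≤3850, efficacy 71≥62 — dominates D2.
Others (D3, D5) are each worse than D2 on at least one objective.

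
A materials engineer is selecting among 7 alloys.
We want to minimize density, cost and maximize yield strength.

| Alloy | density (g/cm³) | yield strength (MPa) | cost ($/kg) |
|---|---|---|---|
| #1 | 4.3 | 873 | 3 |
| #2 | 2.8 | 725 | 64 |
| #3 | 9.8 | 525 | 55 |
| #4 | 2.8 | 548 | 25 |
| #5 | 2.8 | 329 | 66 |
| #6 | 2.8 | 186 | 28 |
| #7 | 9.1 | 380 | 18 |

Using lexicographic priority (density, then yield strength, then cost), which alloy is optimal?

First minimize density: best is 2.8, kept {#2, #4, #5, #6}.
Then maximize yield strength: best is 725, kept {#2}.

#2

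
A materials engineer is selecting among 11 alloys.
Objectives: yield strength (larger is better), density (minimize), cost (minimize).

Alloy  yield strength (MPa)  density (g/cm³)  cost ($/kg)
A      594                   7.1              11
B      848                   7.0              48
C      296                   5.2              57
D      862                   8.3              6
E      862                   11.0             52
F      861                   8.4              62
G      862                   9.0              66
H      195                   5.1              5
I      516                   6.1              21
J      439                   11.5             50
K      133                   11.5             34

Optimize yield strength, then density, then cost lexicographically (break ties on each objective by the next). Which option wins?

First maximize yield strength: best is 862, kept {D, E, G}.
Then minimize density: best is 8.3, kept {D}.

D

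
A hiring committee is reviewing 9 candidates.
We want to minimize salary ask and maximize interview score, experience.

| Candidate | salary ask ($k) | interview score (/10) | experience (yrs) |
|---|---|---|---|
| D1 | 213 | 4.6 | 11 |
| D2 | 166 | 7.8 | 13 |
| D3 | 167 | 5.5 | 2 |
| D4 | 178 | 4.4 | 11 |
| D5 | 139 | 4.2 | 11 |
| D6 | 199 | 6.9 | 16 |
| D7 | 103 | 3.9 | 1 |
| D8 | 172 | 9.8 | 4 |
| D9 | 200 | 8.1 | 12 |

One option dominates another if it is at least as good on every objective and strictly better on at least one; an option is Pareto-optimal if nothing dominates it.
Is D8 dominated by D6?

No

D6 vs D8: D6 is worse on salary ask (199 vs 172), so it does not dominate D8.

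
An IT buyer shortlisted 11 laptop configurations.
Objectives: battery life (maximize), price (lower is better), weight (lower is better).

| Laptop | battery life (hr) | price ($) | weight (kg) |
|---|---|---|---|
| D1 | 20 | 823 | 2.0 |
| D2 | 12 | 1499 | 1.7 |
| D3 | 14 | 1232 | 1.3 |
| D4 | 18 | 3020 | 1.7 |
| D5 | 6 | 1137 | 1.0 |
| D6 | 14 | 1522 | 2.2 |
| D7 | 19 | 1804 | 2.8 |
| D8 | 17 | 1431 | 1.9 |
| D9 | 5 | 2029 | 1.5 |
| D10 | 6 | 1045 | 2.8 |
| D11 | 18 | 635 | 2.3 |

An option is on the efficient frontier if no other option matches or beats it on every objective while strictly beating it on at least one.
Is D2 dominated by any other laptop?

Yes

D3 vs D2: battery life 14≥12, price 1232≤1499, weight 1.3≤1.7 — D3 is at least as good on every objective and strictly better on at least one, so D3 dominates D2.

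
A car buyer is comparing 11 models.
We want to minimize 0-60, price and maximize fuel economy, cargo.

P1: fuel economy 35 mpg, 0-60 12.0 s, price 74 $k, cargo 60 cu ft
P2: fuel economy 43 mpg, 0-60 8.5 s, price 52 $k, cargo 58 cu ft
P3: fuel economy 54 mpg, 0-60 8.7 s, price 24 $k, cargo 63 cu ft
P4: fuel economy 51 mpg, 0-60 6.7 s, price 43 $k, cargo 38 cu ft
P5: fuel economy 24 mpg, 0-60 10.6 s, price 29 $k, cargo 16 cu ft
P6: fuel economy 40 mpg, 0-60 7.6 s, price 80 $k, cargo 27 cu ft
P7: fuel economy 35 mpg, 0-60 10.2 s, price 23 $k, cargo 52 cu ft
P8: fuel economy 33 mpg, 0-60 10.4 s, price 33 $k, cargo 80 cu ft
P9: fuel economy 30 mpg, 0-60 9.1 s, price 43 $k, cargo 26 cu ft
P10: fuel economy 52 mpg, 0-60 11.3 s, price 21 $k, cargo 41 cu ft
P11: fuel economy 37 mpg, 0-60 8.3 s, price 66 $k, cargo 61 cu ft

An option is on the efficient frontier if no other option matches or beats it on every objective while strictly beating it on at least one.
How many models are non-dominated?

7

P1: dominated by P3 (fuel economy 54≥35, 0-60 8.7≤12.0, price 24≤74, cargo 63≥60).
P2: not dominated.
P3: not dominated (best fuel economy).
P4: not dominated (best 0-60).
P5: dominated by P3 (fuel economy 54≥24, 0-60 8.7≤10.6, price 24≤29, cargo 63≥16).
P6: dominated by P4 (fuel economy 51≥40, 0-60 6.7≤7.6, price 43≤80, cargo 38≥27).
P7: not dominated.
P8: not dominated (best cargo).
P9: dominated by P3 (fuel economy 54≥30, 0-60 8.7≤9.1, price 24≤43, cargo 63≥26).
P10: not dominated (best price).
P11: not dominated.
Pareto-optimal: P2, P3, P4, P7, P8, P10, P11 → 7.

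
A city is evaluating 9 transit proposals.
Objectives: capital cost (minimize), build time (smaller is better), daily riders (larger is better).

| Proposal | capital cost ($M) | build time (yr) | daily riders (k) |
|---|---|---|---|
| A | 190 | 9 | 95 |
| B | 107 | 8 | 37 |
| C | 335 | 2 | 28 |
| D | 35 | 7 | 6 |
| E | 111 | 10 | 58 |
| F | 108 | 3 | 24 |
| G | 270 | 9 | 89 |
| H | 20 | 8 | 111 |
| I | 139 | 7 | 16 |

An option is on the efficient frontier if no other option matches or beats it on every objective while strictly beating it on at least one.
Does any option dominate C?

No

A: worse on build time (9 vs 2).
B: worse on build time (8 vs 2).
D: worse on build time (7 vs 2).
E: worse on build time (10 vs 2).
F: worse on build time (3 vs 2).
G: worse on build time (9 vs 2).
H: worse on build time (8 vs 2).
I: worse on build time (7 vs 2).
No option is at least as good as C on every objective and strictly better on one.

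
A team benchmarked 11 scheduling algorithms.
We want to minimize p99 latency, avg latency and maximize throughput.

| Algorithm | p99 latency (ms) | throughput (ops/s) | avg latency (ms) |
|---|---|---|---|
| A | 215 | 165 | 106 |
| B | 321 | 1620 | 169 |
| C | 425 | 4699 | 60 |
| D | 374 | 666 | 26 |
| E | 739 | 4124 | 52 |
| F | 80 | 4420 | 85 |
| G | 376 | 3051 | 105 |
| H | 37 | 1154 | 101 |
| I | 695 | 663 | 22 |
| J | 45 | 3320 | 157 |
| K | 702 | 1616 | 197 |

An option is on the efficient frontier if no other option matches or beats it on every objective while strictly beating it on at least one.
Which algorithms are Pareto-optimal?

A: dominated by F (p99 latency 80≤215, throughput 4420≥165, avg latency 85≤106).
B: dominated by F (p99 latency 80≤321, throughput 4420≥1620, avg latency 85≤169).
C: not dominated (best throughput).
D: not dominated.
E: not dominated.
F: not dominated.
G: dominated by F (p99 latency 80≤376, throughput 4420≥3051, avg latency 85≤105).
H: not dominated (best p99 latency).
I: not dominated (best avg latency).
J: not dominated.
K: dominated by B (p99 latency 321≤702, throughput 1620≥1616, avg latency 169≤197).

C, D, E, F, H, I, J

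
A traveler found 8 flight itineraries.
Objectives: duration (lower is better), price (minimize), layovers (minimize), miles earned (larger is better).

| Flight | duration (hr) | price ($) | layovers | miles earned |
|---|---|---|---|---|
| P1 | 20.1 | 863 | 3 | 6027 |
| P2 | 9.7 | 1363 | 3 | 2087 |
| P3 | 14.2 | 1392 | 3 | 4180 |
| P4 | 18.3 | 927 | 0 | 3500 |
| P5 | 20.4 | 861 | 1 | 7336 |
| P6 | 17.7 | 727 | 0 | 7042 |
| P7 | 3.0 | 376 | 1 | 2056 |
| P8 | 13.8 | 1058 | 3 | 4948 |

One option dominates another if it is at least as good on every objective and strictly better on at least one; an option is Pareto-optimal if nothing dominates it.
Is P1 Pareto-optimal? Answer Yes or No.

P6 vs P1: duration 17.7≤20.1, price 727≤863, layovers 0≤3, miles earned 7042≥6027 — P6 is at least as good on every objective and strictly better on at least one, so P6 dominates P1.

No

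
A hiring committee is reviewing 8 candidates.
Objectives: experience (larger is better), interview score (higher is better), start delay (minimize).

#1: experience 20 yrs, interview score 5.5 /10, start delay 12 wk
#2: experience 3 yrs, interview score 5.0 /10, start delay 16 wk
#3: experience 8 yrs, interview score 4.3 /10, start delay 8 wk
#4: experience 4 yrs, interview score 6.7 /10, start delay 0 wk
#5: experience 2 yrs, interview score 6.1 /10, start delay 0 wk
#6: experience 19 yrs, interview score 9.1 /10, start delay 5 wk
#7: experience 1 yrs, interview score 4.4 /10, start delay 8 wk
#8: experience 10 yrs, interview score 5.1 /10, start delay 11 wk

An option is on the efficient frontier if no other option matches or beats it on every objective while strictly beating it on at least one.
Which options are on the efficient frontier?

#1: not dominated (best experience).
#2: dominated by #1 (experience 20≥3, interview score 5.5≥5.0, start delay 12≤16).
#3: dominated by #6 (experience 19≥8, interview score 9.1≥4.3, start delay 5≤8).
#4: not dominated.
#5: dominated by #4 (experience 4≥2, interview score 6.7≥6.1, start delay 0≤0).
#6: not dominated (best interview score).
#7: dominated by #4 (experience 4≥1, interview score 6.7≥4.4, start delay 0≤8).
#8: dominated by #6 (experience 19≥10, interview score 9.1≥5.1, start delay 5≤11).

#1, #4, #6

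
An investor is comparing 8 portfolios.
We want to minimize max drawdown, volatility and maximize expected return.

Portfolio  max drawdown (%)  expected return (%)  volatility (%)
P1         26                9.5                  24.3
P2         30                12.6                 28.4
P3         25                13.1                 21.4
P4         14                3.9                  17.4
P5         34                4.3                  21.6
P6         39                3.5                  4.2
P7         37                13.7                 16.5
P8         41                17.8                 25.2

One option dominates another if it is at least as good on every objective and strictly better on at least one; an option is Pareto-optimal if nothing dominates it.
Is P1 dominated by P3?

P3 vs P1: max drawdown 25≤26, expected return 13.1≥9.5, volatility 21.4≤24.3 — P3 is at least as good on every objective with at least one strict improvement.

Yes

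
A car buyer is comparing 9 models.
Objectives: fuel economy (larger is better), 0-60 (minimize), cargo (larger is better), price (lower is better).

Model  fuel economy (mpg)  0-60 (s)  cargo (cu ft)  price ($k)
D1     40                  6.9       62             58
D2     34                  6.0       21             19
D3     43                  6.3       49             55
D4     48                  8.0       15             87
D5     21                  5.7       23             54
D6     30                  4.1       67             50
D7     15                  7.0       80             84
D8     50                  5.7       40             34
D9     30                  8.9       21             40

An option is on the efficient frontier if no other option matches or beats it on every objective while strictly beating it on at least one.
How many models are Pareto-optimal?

D1: not dominated.
D2: not dominated (best price).
D3: not dominated.
D4: dominated by D8 (fuel economy 50≥48, 0-60 5.7≤8.0, cargo 40≥15, price 34≤87).
D5: dominated by D6 (fuel economy 30≥21, 0-60 4.1≤5.7, cargo 67≥23, price 50≤54).
D6: not dominated (best 0-60).
D7: not dominated (best cargo).
D8: not dominated (best fuel economy).
D9: dominated by D2 (fuel economy 34≥30, 0-60 6.0≤8.9, cargo 21≥21, price 19≤40).
Pareto-optimal: D1, D2, D3, D6, D7, D8 → 6.

6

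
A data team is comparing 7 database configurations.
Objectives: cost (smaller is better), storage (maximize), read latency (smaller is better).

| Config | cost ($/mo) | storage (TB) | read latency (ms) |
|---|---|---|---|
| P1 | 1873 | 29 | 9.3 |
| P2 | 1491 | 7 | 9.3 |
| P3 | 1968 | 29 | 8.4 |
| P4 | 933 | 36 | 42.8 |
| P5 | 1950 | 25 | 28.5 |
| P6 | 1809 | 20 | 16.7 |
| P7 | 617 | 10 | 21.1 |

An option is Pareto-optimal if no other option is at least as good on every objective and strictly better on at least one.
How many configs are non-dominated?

6

P1: not dominated.
P2: not dominated.
P3: not dominated (best read latency).
P4: not dominated (best storage).
P5: dominated by P1 (cost 1873≤1950, storage 29≥25, read latency 9.3≤28.5).
P6: not dominated.
P7: not dominated (best cost).
Pareto-optimal: P1, P2, P3, P4, P6, P7 → 6.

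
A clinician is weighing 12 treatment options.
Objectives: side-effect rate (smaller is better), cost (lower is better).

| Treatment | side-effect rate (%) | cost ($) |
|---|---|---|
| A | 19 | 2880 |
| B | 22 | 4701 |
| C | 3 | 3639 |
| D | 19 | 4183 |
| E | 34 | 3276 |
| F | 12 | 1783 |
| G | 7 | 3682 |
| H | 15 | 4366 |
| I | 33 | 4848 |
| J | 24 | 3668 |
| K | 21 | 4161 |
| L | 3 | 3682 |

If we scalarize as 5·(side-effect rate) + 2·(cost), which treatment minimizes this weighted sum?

F

A: 5·19 + 2·2880 = 5855
B: 5·22 + 2·4701 = 9512
C: 5·3 + 2·3639 = 7293
D: 5·19 + 2·4183 = 8461
E: 5·34 + 2·3276 = 6722
F: 5·12 + 2·1783 = 3626
G: 5·7 + 2·3682 = 7399
H: 5·15 + 2·4366 = 8807
I: 5·33 + 2·4848 = 9861
J: 5·24 + 2·3668 = 7456
K: 5·21 + 2·4161 = 8427
L: 5·3 + 2·3682 = 7379
Lowest: F at 3626.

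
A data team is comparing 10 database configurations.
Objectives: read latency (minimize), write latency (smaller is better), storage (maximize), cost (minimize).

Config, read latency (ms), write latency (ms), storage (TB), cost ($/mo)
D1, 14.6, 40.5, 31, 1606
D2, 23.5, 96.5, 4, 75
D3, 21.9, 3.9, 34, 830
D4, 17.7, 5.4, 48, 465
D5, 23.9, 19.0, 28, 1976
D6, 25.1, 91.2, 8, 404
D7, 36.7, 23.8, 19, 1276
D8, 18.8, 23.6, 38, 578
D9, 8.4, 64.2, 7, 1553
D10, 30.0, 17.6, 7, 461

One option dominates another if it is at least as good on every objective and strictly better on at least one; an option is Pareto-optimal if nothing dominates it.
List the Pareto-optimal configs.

D1, D2, D3, D4, D6, D9, D10

D1: not dominated.
D2: not dominated (best cost).
D3: not dominated (best write latency).
D4: not dominated (best storage).
D5: dominated by D3 (read latency 21.9≤23.9, write latency 3.9≤19.0, storage 34≥28, cost 830≤1976).
D6: not dominated.
D7: dominated by D3 (read latency 21.9≤36.7, write latency 3.9≤23.8, storage 34≥19, cost 830≤1276).
D8: dominated by D4 (read latency 17.7≤18.8, write latency 5.4≤23.6, storage 48≥38, cost 465≤578).
D9: not dominated (best read latency).
D10: not dominated.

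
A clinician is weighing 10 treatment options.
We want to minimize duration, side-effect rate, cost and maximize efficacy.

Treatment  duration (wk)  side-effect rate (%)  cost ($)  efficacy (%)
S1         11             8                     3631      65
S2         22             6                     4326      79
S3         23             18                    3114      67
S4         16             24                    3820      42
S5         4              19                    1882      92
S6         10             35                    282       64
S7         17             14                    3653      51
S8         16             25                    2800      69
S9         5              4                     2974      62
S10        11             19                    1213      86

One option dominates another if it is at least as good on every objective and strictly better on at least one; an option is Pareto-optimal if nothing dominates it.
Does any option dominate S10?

No

S1: worse on cost (3631 vs 1213).
S2: worse on duration (22 vs 11).
S3: worse on duration (23 vs 11).
S4: worse on duration (16 vs 11).
S5: worse on cost (1882 vs 1213).
S6: worse on side-effect rate (35 vs 19).
S7: worse on duration (17 vs 11).
S8: worse on duration (16 vs 11).
S9: worse on cost (2974 vs 1213).
No option is at least as good as S10 on every objective and strictly better on one.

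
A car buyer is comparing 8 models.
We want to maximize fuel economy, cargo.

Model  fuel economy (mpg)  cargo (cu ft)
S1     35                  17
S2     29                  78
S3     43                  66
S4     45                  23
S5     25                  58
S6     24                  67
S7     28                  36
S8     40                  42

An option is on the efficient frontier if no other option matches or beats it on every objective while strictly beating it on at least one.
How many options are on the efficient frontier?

S1: dominated by S3 (fuel economy 43≥35, cargo 66≥17).
S2: not dominated (best cargo).
S3: not dominated.
S4: not dominated (best fuel economy).
S5: dominated by S2 (fuel economy 29≥25, cargo 78≥58).
S6: dominated by S2 (fuel economy 29≥24, cargo 78≥67).
S7: dominated by S2 (fuel economy 29≥28, cargo 78≥36).
S8: dominated by S3 (fuel economy 43≥40, cargo 66≥42).
Pareto-optimal: S2, S3, S4 → 3.

3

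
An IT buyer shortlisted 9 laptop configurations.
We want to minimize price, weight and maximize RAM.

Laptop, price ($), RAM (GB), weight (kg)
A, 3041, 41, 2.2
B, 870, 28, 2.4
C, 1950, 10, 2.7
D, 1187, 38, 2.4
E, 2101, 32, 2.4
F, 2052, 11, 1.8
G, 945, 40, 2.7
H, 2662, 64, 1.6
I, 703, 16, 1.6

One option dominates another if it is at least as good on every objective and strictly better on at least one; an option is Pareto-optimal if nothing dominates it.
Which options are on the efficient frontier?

A: dominated by H (price 2662≤3041, RAM 64≥41, weight 1.6≤2.2).
B: not dominated.
C: dominated by B (price 870≤1950, RAM 28≥10, weight 2.4≤2.7).
D: not dominated.
E: dominated by D (price 1187≤2101, RAM 38≥32, weight 2.4≤2.4).
F: dominated by I (price 703≤2052, RAM 16≥11, weight 1.6≤1.8).
G: not dominated.
H: not dominated (best RAM).
I: not dominated (best price).

B, D, G, H, I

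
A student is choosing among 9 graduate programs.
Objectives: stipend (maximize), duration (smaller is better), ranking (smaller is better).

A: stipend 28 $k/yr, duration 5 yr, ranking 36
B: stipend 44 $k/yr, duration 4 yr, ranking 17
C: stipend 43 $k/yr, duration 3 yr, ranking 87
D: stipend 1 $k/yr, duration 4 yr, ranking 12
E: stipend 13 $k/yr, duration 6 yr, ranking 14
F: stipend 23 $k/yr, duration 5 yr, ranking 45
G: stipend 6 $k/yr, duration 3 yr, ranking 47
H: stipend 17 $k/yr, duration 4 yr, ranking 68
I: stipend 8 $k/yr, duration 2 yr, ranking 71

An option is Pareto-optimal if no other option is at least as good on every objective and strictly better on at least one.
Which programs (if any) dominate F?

A: stipend 28≥23, duration 5≤5, ranking 36≤45 — dominates F.
B: stipend 44≥23, duration 4≤5, ranking 17≤45 — dominates F.
Others (C, D, E, G, H, I) are each worse than F on at least one objective.

A, B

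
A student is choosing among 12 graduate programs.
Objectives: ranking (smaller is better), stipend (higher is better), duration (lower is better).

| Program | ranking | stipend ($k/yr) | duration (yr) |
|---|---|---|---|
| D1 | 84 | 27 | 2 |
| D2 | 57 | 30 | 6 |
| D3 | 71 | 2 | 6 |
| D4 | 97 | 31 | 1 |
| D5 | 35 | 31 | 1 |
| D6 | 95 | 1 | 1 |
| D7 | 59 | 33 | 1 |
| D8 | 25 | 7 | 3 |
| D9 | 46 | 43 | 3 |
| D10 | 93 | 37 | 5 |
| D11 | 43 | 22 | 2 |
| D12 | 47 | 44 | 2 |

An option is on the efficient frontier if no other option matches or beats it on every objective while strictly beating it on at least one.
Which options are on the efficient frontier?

D1: dominated by D5 (ranking 35≤84, stipend 31≥27, duration 1≤2).
D2: dominated by D5 (ranking 35≤57, stipend 31≥30, duration 1≤6).
D3: dominated by D2 (ranking 57≤71, stipend 30≥2, duration 6≤6).
D4: dominated by D5 (ranking 35≤97, stipend 31≥31, duration 1≤1).
D5: not dominated.
D6: dominated by D5 (ranking 35≤95, stipend 31≥1, duration 1≤1).
D7: not dominated.
D8: not dominated (best ranking).
D9: not dominated.
D10: dominated by D9 (ranking 46≤93, stipend 43≥37, duration 3≤5).
D11: dominated by D5 (ranking 35≤43, stipend 31≥22, duration 1≤2).
D12: not dominated (best stipend).

D5, D7, D8, D9, D12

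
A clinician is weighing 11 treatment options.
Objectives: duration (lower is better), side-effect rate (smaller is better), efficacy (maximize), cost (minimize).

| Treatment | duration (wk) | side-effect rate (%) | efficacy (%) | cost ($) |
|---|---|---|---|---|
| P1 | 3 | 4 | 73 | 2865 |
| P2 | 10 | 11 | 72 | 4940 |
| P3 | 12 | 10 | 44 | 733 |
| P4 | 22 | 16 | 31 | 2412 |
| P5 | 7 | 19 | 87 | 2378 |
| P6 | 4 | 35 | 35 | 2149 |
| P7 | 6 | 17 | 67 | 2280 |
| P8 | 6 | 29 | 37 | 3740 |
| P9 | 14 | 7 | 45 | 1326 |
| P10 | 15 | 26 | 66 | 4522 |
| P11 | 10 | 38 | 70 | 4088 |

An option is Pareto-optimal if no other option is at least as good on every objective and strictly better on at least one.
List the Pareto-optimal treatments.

P1: not dominated (best duration).
P2: dominated by P1 (duration 3≤10, side-effect rate 4≤11, efficacy 73≥72, cost 2865≤4940).
P3: not dominated (best cost).
P4: dominated by P3 (duration 12≤22, side-effect rate 10≤16, efficacy 44≥31, cost 733≤2412).
P5: not dominated (best efficacy).
P6: not dominated.
P7: not dominated.
P8: dominated by P1 (duration 3≤6, side-effect rate 4≤29, efficacy 73≥37, cost 2865≤3740).
P9: not dominated.
P10: dominated by P1 (duration 3≤15, side-effect rate 4≤26, efficacy 73≥66, cost 2865≤4522).
P11: dominated by P1 (duration 3≤10, side-effect rate 4≤38, efficacy 73≥70, cost 2865≤4088).

P1, P3, P5, P6, P7, P9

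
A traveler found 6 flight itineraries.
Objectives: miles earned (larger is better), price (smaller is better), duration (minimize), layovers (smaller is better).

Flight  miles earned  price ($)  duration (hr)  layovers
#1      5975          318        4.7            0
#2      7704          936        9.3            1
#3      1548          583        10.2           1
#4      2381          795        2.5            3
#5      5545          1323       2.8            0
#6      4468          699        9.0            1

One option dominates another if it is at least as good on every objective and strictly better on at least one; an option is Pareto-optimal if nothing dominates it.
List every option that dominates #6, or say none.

#1

#1: miles earned 5975≥4468, price 318≤699, duration 4.7≤9.0, layovers 0≤1 — dominates #6.
Others (#2, #3, #4, #5) are each worse than #6 on at least one objective.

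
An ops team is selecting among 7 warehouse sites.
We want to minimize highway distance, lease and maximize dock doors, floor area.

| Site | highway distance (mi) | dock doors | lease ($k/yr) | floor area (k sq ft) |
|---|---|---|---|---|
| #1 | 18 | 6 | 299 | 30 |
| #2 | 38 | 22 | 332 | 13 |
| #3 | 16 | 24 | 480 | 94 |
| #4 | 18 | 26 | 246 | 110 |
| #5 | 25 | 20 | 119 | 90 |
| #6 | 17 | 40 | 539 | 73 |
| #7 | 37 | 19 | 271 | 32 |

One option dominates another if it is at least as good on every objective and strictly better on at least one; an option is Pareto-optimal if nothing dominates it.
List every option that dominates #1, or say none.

#4: highway distance 18≤18, dock doors 26≥6, lease 246≤299, floor area 110≥30 — dominates #1.
Others (#2, #3, #5, #6, #7) are each worse than #1 on at least one objective.

#4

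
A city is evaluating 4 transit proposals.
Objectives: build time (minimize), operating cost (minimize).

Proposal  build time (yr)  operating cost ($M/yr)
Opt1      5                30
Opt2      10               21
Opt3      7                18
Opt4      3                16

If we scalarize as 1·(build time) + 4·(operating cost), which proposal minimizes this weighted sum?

Opt4

Opt1: 1·5 + 4·30 = 125
Opt2: 1·10 + 4·21 = 94
Opt3: 1·7 + 4·18 = 79
Opt4: 1·3 + 4·16 = 67
Lowest: Opt4 at 67.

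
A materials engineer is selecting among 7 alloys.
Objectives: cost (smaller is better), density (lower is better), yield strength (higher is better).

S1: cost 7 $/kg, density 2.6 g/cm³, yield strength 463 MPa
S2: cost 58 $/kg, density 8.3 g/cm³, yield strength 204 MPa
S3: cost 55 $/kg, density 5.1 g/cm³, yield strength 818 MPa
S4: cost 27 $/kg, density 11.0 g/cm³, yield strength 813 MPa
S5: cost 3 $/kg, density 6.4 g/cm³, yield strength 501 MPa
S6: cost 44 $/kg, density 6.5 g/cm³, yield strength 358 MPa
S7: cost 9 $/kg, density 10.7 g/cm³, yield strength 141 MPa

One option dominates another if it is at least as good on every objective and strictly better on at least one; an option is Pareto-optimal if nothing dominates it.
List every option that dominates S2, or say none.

S1, S3, S5, S6

S1: cost 7≤58, density 2.6≤8.3, yield strength 463≥204 — dominates S2.
S3: cost 55≤58, density 5.1≤8.3, yield strength 818≥204 — dominates S2.
S5: cost 3≤58, density 6.4≤8.3, yield strength 501≥204 — dominates S2.
S6: cost 44≤58, density 6.5≤8.3, yield strength 358≥204 — dominates S2.
Others (S4, S7) are each worse than S2 on at least one objective.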